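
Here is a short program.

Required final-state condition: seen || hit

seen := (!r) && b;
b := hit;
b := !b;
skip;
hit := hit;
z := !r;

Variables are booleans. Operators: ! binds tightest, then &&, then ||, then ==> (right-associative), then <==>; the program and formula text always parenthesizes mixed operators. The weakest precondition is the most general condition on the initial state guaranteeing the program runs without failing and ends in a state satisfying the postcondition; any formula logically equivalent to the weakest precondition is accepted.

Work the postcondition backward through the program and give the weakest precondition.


Working backward. After the program, seen || hit must hold.
Before z := !r: seen || hit
Before hit := hit: seen || hit
Before skip: seen || hit
Before b := !b: seen || hit
Before b := hit: seen || hit
Before seen := (!r) && b: ((!r) && b) || hit
Answer: WP = ((!r) && b) || hit


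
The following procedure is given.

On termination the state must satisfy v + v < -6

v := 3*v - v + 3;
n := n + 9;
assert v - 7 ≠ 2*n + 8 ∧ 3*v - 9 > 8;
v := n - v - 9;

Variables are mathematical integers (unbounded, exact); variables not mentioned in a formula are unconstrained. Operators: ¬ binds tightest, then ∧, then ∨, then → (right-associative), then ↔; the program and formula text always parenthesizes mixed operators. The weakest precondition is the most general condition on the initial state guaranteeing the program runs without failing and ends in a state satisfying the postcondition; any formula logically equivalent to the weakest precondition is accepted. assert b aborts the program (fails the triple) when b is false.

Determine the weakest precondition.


Working backward. After the program, the postcondition v + v < -6 must hold; in canonical form it is 2*v < -6.
Before v := n - v - 9: 2*n < 2*v + 12
Before assert v - 7 ≠ 2*n + 8 ∧ 3*v - 9 > 8: v ≠ 2*n + 15 ∧ 3*v > 17 ∧ 2*n < 2*v + 12
Before n := n + 9: v ≠ 2*n + 33 ∧ 3*v > 17 ∧ 2*n < 2*v - 6
Before v := 3*v - v + 3: 2*v ≠ 2*n + 30 ∧ 6*v > 8 ∧ 2*n < 4*v
Answer: WP = 2*v ≠ 2*n + 30 ∧ 6*v > 8 ∧ 2*n < 4*v


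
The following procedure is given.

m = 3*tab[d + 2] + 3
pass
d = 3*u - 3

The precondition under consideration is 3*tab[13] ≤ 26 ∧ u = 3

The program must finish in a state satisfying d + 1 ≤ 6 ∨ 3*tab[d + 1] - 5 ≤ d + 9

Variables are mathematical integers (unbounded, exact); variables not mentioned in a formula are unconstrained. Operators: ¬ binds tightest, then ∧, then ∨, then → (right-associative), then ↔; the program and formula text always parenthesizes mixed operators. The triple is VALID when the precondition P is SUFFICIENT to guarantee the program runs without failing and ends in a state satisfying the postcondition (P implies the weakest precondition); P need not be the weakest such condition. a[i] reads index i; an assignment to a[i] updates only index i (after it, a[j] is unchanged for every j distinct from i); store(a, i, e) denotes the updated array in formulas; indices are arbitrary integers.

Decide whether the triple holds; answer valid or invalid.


Working backward. After the program, the postcondition d + 1 ≤ 6 ∨ 3*tab[d + 1] - 5 ≤ d + 9 must hold; in canonical form it is d ≤ 5 ∨ 3*tab[d + 1] ≤ d + 14.
Before d := 3*u - 3: 3*u ≤ 8 ∨ 3*tab[3*u - 2] ≤ 3*u + 11
Before skip: 3*u ≤ 8 ∨ 3*tab[3*u - 2] ≤ 3*u + 11
Before m := 3*tab[d + 2] + 3: 3*u ≤ 8 ∨ 3*tab[3*u - 2] ≤ 3*u + 11
The weakest precondition is 3*u ≤ 8 ∨ 3*tab[3*u - 2] ≤ 3*u + 11.
Check whether 3*tab[13] ≤ 26 ∧ u = 3 implies it.
Countermodel: at the initial state tab = {[7] = 17429, [13] = 0, elsewhere 0}, u = 3, the precondition holds but the weakest precondition fails.
Answer: invalid


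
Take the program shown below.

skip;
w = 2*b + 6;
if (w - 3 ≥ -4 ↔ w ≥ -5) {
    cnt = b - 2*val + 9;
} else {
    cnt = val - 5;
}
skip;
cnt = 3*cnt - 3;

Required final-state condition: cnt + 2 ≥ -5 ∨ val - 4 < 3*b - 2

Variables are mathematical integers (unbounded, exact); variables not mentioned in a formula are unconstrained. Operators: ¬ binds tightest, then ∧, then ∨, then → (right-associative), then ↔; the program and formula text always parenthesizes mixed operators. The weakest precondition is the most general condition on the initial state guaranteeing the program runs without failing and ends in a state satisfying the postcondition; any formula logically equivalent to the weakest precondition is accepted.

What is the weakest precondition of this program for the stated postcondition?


Working backward. After the program, the postcondition cnt + 2 ≥ -5 ∨ val - 4 < 3*b - 2 must hold; in canonical form it is cnt ≥ -7 ∨ val < 3*b + 2.
Before cnt := 3*cnt - 3: 3*cnt ≥ -4 ∨ val < 3*b + 2
Before skip: 3*cnt ≥ -4 ∨ val < 3*b + 2
Then branch requires 3*b ≥ 6*val - 31 ∨ val < 3*b + 2; else branch requires 3*val ≥ 11 ∨ val < 3*b + 2.
Before the if: ((w ≥ -1 ↔ w ≥ -5) → (3*b ≥ 6*val - 31 ∨ val < 3*b + 2)) ∧ ((¬(w ≥ -1 ↔ w ≥ -5)) → (3*val ≥ 11 ∨ val < 3*b + 2))
Before w := 2*b + 6: ((2*b ≥ -7 ↔ 2*b ≥ -11) → (3*b ≥ 6*val - 31 ∨ val < 3*b + 2)) ∧ ((¬(2*b ≥ -7 ↔ 2*b ≥ -11)) → (3*val ≥ 11 ∨ val < 3*b + 2))
Before skip: ((2*b ≥ -7 ↔ 2*b ≥ -11) → (3*b ≥ 6*val - 31 ∨ val < 3*b + 2)) ∧ ((¬(2*b ≥ -7 ↔ 2*b ≥ -11)) → (3*val ≥ 11 ∨ val < 3*b + 2))
Answer: WP = ((2*b ≥ -7 ↔ 2*b ≥ -11) → (3*b ≥ 6*val - 31 ∨ val < 3*b + 2)) ∧ ((¬(2*b ≥ -7 ↔ 2*b ≥ -11)) → (3*val ≥ 11 ∨ val < 3*b + 2))


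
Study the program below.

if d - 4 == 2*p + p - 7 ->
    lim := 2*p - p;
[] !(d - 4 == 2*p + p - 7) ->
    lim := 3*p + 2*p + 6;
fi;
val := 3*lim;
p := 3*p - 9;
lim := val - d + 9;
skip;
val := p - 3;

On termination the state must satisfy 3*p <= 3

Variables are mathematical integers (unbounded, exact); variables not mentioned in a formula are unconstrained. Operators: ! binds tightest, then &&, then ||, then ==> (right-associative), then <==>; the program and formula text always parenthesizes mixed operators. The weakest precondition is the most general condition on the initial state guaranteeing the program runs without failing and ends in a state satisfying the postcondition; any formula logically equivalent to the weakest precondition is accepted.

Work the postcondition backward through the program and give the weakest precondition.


Working backward. After the program, 3*p <= 3 must hold.
Before val := p - 3: 3*p <= 3
Before skip: 3*p <= 3
Before lim := val - d + 9: 3*p <= 3
Before p := 3*p - 9: 9*p <= 30
Before val := 3*lim: 9*p <= 30
Then branch requires 9*p <= 30; else branch requires 9*p <= 30.
Before the if: (d == 3*p - 3 ==> 9*p <= 30) && ((!(d == 3*p - 3)) ==> 9*p <= 30)
Answer: WP = (d == 3*p - 3 ==> 9*p <= 30) && ((!(d == 3*p - 3)) ==> 9*p <= 30)


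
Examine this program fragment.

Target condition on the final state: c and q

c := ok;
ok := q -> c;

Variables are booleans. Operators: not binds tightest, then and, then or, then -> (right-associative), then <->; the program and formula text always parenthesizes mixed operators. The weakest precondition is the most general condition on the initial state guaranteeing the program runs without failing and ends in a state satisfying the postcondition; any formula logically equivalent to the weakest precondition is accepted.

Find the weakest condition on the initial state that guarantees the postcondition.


Working backward. After the program, c and q must hold.
Before ok := q -> c: c and q
Before c := ok: ok and q
Answer: WP = ok and q


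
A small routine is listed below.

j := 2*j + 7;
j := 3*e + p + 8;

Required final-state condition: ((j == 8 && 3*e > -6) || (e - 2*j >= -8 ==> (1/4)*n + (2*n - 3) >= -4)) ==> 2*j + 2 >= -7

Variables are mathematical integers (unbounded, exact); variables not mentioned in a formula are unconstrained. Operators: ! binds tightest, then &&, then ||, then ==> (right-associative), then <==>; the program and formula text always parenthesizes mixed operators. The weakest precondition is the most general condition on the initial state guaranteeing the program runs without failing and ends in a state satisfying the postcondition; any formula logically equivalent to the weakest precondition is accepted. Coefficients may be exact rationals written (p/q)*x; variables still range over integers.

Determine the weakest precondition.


Working backward. After the program, the postcondition ((j == 8 && 3*e > -6) || (e - 2*j >= -8 ==> (1/4)*n + (2*n - 3) >= -4)) ==> 2*j + 2 >= -7 must hold; in canonical form it is ((j == 8 && 3*e > -6) || (e >= 2*j - 8 ==> (9/4)*n >= -1)) ==> 2*j >= -9.
Before j := 3*e + p + 8: ((3*e + p == 0 && 3*e > -6) || (5*e + 2*p <= -8 ==> (9/4)*n >= -1)) ==> 6*e + 2*p >= -25
Before j := 2*j + 7: ((3*e + p == 0 && 3*e > -6) || (5*e + 2*p <= -8 ==> (9/4)*n >= -1)) ==> 6*e + 2*p >= -25
Answer: WP = ((3*e + p == 0 && 3*e > -6) || (5*e + 2*p <= -8 ==> (9/4)*n >= -1)) ==> 6*e + 2*p >= -25


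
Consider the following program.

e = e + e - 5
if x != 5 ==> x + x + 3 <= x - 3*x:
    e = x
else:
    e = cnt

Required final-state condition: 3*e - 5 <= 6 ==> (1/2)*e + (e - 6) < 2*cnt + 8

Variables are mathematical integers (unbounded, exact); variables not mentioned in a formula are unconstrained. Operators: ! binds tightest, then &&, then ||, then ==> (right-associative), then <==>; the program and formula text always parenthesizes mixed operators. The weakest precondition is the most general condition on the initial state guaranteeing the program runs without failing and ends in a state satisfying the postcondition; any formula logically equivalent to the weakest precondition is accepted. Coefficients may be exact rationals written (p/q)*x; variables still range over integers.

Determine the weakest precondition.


Working backward. After the program, the postcondition 3*e - 5 <= 6 ==> (1/2)*e + (e - 6) < 2*cnt + 8 must hold; in canonical form it is 3*e <= 11 ==> (3/2)*e < 2*cnt + 14.
Then branch requires 3*x <= 11 ==> (3/2)*x < 2*cnt + 14; else branch requires 3*cnt <= 11 ==> (1/2)*cnt > -14.
Before the if: ((x != 5 ==> 4*x <= -3) ==> (3*x <= 11 ==> (3/2)*x < 2*cnt + 14)) && ((!(x != 5 ==> 4*x <= -3)) ==> (3*cnt <= 11 ==> (1/2)*cnt > -14))
Before e := e + e - 5: ((x != 5 ==> 4*x <= -3) ==> (3*x <= 11 ==> (3/2)*x < 2*cnt + 14)) && ((!(x != 5 ==> 4*x <= -3)) ==> (3*cnt <= 11 ==> (1/2)*cnt > -14))
Answer: WP = ((x != 5 ==> 4*x <= -3) ==> (3*x <= 11 ==> (3/2)*x < 2*cnt + 14)) && ((!(x != 5 ==> 4*x <= -3)) ==> (3*cnt <= 11 ==> (1/2)*cnt > -14))


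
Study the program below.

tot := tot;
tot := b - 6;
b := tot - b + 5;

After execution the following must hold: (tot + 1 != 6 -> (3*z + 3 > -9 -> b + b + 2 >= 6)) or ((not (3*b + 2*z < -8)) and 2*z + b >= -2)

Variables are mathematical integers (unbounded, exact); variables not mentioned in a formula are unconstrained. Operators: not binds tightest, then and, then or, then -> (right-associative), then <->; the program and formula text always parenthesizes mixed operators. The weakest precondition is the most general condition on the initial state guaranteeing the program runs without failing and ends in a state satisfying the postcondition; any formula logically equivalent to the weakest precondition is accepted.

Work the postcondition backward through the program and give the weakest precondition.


Working backward. After the program, the postcondition (tot + 1 != 6 -> (3*z + 3 > -9 -> b + b + 2 >= 6)) or ((not (3*b + 2*z < -8)) and 2*z + b >= -2) must hold; in canonical form it is (tot != 5 -> (3*z > -12 -> 2*b >= 4)) or ((not (3*b + 2*z < -8)) and b + 2*z >= -2).
Before b := tot - b + 5: (tot != 5 -> (3*z > -12 -> 2*tot >= 2*b - 6)) or ((not (3*tot + 2*z < 3*b - 23)) and tot + 2*z >= b - 7)
Before tot := b - 6: (b != 11 -> (not (3*z > -12))) or ((not (2*z < -5)) and 2*z >= -1)
Before tot := tot: (b != 11 -> (not (3*z > -12))) or ((not (2*z < -5)) and 2*z >= -1)
Answer: WP = (b != 11 -> (not (3*z > -12))) or ((not (2*z < -5)) and 2*z >= -1)


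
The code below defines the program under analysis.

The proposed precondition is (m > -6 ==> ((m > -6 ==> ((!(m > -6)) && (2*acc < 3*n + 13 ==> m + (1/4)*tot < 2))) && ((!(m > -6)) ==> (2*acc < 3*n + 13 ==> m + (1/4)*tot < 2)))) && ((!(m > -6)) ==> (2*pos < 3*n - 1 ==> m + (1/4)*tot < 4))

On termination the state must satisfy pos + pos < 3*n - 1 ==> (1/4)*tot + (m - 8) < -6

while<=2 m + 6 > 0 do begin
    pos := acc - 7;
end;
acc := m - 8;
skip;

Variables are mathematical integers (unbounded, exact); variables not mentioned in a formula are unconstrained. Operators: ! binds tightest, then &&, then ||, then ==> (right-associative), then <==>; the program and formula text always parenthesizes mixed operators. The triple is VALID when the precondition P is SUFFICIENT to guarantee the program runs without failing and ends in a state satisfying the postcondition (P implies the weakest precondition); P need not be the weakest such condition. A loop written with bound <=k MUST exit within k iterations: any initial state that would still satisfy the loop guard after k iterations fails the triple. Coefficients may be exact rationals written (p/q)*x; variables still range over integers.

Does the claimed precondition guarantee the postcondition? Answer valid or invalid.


Working backward. After the program, the postcondition pos + pos < 3*n - 1 ==> (1/4)*tot + (m - 8) < -6 must hold; in canonical form it is 2*pos < 3*n - 1 ==> m + (1/4)*tot < 2.
Before skip: 2*pos < 3*n - 1 ==> m + (1/4)*tot < 2
Before acc := m - 8: 2*pos < 3*n - 1 ==> m + (1/4)*tot < 2
Before the loop (bound <=2), unroll the exhaustion recursion (WP_0 = exit-now case; WP_j = one more guarded iteration, up to j = 2):
  WP_0: (!(m > -6)) && (2*pos < 3*n - 1 ==> m + (1/4)*tot < 2)
  WP_1: (m > -6 ==> ((!(m > -6)) && (2*acc < 3*n + 13 ==> m + (1/4)*tot < 2))) && ((!(m > -6)) ==> (2*pos < 3*n - 1 ==> m + (1/4)*tot < 2))
  WP_2: (m > -6 ==> ((m > -6 ==> ((!(m > -6)) && (2*acc < 3*n + 13 ==> m + (1/4)*tot < 2))) && ((!(m > -6)) ==> (2*acc < 3*n + 13 ==> m + (1/4)*tot < 2)))) && ((!(m > -6)) ==> (2*pos < 3*n - 1 ==> m + (1/4)*tot < 2))
So before the loop: (m > -6 ==> ((m > -6 ==> ((!(m > -6)) && (2*acc < 3*n + 13 ==> m + (1/4)*tot < 2))) && ((!(m > -6)) ==> (2*acc < 3*n + 13 ==> m + (1/4)*tot < 2)))) && ((!(m > -6)) ==> (2*pos < 3*n - 1 ==> m + (1/4)*tot < 2))
The weakest precondition is (m > -6 ==> ((m > -6 ==> ((!(m > -6)) && (2*acc < 3*n + 13 ==> m + (1/4)*tot < 2))) && ((!(m > -6)) ==> (2*acc < 3*n + 13 ==> m + (1/4)*tot < 2)))) && ((!(m > -6)) ==> (2*pos < 3*n - 1 ==> m + (1/4)*tot < 2)).
Check whether (m > -6 ==> ((m > -6 ==> ((!(m > -6)) && (2*acc < 3*n + 13 ==> m + (1/4)*tot < 2))) && ((!(m > -6)) ==> (2*acc < 3*n + 13 ==> m + (1/4)*tot < 2)))) && ((!(m > -6)) ==> (2*pos < 3*n - 1 ==> m + (1/4)*tot < 4)) implies it.
Countermodel: at the initial state acc = 0, m = -6, n = 0, pos = -1, tot = 32, the precondition holds but the weakest precondition fails.
Answer: invalid


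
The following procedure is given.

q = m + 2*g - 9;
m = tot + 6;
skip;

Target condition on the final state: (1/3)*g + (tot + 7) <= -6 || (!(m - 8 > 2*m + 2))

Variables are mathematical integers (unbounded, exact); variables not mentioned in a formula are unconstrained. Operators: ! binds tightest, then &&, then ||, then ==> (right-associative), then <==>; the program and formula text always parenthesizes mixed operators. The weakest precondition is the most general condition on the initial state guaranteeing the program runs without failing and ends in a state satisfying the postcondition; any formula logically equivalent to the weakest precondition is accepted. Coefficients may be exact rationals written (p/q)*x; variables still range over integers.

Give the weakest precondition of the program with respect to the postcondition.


Working backward. After the program, the postcondition (1/3)*g + (tot + 7) <= -6 || (!(m - 8 > 2*m + 2)) must hold; in canonical form it is (1/3)*g + tot <= -13 || (!(m < -10)).
Before skip: (1/3)*g + tot <= -13 || (!(m < -10))
Before m := tot + 6: (1/3)*g + tot <= -13 || (!(tot < -16))
Before q := m + 2*g - 9: (1/3)*g + tot <= -13 || (!(tot < -16))
Answer: WP = (1/3)*g + tot <= -13 || (!(tot < -16))


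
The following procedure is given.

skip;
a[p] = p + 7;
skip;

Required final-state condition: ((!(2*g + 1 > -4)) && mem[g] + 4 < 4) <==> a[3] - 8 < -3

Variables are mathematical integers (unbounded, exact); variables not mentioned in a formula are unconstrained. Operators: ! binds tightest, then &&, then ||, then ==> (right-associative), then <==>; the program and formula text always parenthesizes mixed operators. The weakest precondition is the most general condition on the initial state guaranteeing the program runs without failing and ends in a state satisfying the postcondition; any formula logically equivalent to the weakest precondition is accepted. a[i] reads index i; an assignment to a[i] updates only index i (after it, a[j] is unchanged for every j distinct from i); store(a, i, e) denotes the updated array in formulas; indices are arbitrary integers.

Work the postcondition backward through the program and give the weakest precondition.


Working backward. After the program, the postcondition ((!(2*g + 1 > -4)) && mem[g] + 4 < 4) <==> a[3] - 8 < -3 must hold; in canonical form it is ((!(2*g > -5)) && mem[g] < 0) <==> a[3] < 5.
Before skip: ((!(2*g > -5)) && mem[g] < 0) <==> a[3] < 5
Before a[p] := p + 7: ((!(2*g > -5)) && mem[g] < 0) <==> store(a, p, p + 7)[3] < 5
Before skip: ((!(2*g > -5)) && mem[g] < 0) <==> store(a, p, p + 7)[3] < 5
Answer: WP = ((!(2*g > -5)) && mem[g] < 0) <==> store(a, p, p + 7)[3] < 5


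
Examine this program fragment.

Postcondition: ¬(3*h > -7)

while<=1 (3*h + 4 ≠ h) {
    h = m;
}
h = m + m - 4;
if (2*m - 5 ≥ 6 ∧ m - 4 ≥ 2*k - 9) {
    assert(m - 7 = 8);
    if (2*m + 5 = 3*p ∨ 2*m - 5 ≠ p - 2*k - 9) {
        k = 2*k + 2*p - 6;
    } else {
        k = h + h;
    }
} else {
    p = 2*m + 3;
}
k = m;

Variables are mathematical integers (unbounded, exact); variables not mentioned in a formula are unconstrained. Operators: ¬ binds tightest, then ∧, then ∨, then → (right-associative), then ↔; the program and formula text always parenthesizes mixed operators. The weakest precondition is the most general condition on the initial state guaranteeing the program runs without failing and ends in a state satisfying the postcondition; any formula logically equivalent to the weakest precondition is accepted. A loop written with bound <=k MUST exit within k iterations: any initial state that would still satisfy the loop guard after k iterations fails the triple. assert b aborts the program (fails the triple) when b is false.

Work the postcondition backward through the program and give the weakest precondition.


Working backward. After the program, ¬(3*h > -7) must hold.
Before k := m: ¬(3*h > -7)
Then branch requires m = 15 ∧ ((2*m = 3*p - 5 ∨ 2*k + 2*m ≠ p - 4) → (¬(3*h > -7))) ∧ ((¬(2*m = 3*p - 5 ∨ 2*k + 2*m ≠ p - 4)) → (¬(3*h > -7))); else branch requires ¬(3*h > -7).
Before the if: ((2*m ≥ 11 ∧ m ≥ 2*k - 5) → (m = 15 ∧ ((2*m = 3*p - 5 ∨ 2*k + 2*m ≠ p - 4) → (¬(3*h > -7))) ∧ ((¬(2*m = 3*p - 5 ∨ 2*k + 2*m ≠ p - 4)) → (¬(3*h > -7))))) ∧ ((¬(2*m ≥ 11 ∧ m ≥ 2*k - 5)) → (¬(3*h > -7)))
Before h := m + m - 4: ((2*m ≥ 11 ∧ m ≥ 2*k - 5) → (m = 15 ∧ ((2*m = 3*p - 5 ∨ 2*k + 2*m ≠ p - 4) → (¬(6*m > 5))) ∧ ((¬(2*m = 3*p - 5 ∨ 2*k + 2*m ≠ p - 4)) → (¬(6*m > 5))))) ∧ ((¬(2*m ≥ 11 ∧ m ≥ 2*k - 5)) → (¬(6*m > 5)))
Before the loop (bound <=1), unroll the exhaustion recursion (WP_0 = exit-now case; WP_j = one more guarded iteration, up to j = 1):
  WP_0: (¬(2*h ≠ -4)) ∧ ((2*m ≥ 11 ∧ m ≥ 2*k - 5) → (m = 15 ∧ ((2*m = 3*p - 5 ∨ 2*k + 2*m ≠ p - 4) → (¬(6*m > 5))) ∧ ((¬(2*m = 3*p - 5 ∨ 2*k + 2*m ≠ p - 4)) → (¬(6*m > 5))))) ∧ ((¬(2*m ≥ 11 ∧ m ≥ 2*k - 5)) → (¬(6*m > 5)))
  WP_1: (2*h ≠ -4 → ((¬(2*m ≠ -4)) ∧ ((2*m ≥ 11 ∧ m ≥ 2*k - 5) → (m = 15 ∧ ((2*m = 3*p - 5 ∨ 2*k + 2*m ≠ p - 4) → (¬(6*m > 5))) ∧ ((¬(2*m = 3*p - 5 ∨ 2*k + 2*m ≠ p - 4)) → (¬(6*m > 5))))) ∧ ((¬(2*m ≥ 11 ∧ m ≥ 2*k - 5)) → (¬(6*m > 5))))) ∧ ((¬(2*h ≠ -4)) → (((2*m ≥ 11 ∧ m ≥ 2*k - 5) → (m = 15 ∧ ((2*m = 3*p - 5 ∨ 2*k + 2*m ≠ p - 4) → (¬(6*m > 5))) ∧ ((¬(2*m = 3*p - 5 ∨ 2*k + 2*m ≠ p - 4)) → (¬(6*m > 5))))) ∧ ((¬(2*m ≥ 11 ∧ m ≥ 2*k - 5)) → (¬(6*m > 5)))))
So before the loop: (2*h ≠ -4 → ((¬(2*m ≠ -4)) ∧ ((2*m ≥ 11 ∧ m ≥ 2*k - 5) → (m = 15 ∧ ((2*m = 3*p - 5 ∨ 2*k + 2*m ≠ p - 4) → (¬(6*m > 5))) ∧ ((¬(2*m = 3*p - 5 ∨ 2*k + 2*m ≠ p - 4)) → (¬(6*m > 5))))) ∧ ((¬(2*m ≥ 11 ∧ m ≥ 2*k - 5)) → (¬(6*m > 5))))) ∧ ((¬(2*h ≠ -4)) → (((2*m ≥ 11 ∧ m ≥ 2*k - 5) → (m = 15 ∧ ((2*m = 3*p - 5 ∨ 2*k + 2*m ≠ p - 4) → (¬(6*m > 5))) ∧ ((¬(2*m = 3*p - 5 ∨ 2*k + 2*m ≠ p - 4)) → (¬(6*m > 5))))) ∧ ((¬(2*m ≥ 11 ∧ m ≥ 2*k - 5)) → (¬(6*m > 5)))))
Answer: WP = (2*h ≠ -4 → ((¬(2*m ≠ -4)) ∧ ((2*m ≥ 11 ∧ m ≥ 2*k - 5) → (m = 15 ∧ ((2*m = 3*p - 5 ∨ 2*k + 2*m ≠ p - 4) → (¬(6*m > 5))) ∧ ((¬(2*m = 3*p - 5 ∨ 2*k + 2*m ≠ p - 4)) → (¬(6*m > 5))))) ∧ ((¬(2*m ≥ 11 ∧ m ≥ 2*k - 5)) → (¬(6*m > 5))))) ∧ ((¬(2*h ≠ -4)) → (((2*m ≥ 11 ∧ m ≥ 2*k - 5) → (m = 15 ∧ ((2*m = 3*p - 5 ∨ 2*k + 2*m ≠ p - 4) → (¬(6*m > 5))) ∧ ((¬(2*m = 3*p - 5 ∨ 2*k + 2*m ≠ p - 4)) → (¬(6*m > 5))))) ∧ ((¬(2*m ≥ 11 ∧ m ≥ 2*k - 5)) → (¬(6*m > 5)))))


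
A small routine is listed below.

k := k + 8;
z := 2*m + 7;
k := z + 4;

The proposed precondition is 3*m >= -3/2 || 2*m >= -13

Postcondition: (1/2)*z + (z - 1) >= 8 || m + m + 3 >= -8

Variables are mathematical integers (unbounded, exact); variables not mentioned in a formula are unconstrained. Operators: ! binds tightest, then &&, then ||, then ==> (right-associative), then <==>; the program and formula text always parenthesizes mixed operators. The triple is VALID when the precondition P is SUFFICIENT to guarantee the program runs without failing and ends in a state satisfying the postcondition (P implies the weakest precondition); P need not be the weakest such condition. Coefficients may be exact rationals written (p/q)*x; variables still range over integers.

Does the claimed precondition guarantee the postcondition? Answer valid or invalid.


Working backward. After the program, the postcondition (1/2)*z + (z - 1) >= 8 || m + m + 3 >= -8 must hold; in canonical form it is (3/2)*z >= 9 || 2*m >= -11.
Before k := z + 4: (3/2)*z >= 9 || 2*m >= -11
Before z := 2*m + 7: 3*m >= -3/2 || 2*m >= -11
Before k := k + 8: 3*m >= -3/2 || 2*m >= -11
The weakest precondition is 3*m >= -3/2 || 2*m >= -11.
Check whether 3*m >= -3/2 || 2*m >= -13 implies it.
Countermodel: at the initial state m = -6, the precondition holds but the weakest precondition fails.
Answer: invalid


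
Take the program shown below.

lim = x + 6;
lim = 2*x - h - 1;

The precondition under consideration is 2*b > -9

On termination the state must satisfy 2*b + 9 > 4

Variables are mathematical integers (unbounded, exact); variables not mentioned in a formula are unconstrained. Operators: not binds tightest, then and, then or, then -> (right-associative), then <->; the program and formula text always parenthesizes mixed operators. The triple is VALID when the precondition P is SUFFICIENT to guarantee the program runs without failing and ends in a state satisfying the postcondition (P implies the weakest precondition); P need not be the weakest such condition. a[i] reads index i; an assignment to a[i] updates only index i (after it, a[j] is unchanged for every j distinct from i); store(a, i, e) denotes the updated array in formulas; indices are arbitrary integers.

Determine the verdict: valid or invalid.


Working backward. After the program, the postcondition 2*b + 9 > 4 must hold; in canonical form it is 2*b > -5.
Before lim := 2*x - h - 1: 2*b > -5
Before lim := x + 6: 2*b > -5
The weakest precondition is 2*b > -5.
Check whether 2*b > -9 implies it.
Countermodel: at the initial state b = -4, the precondition holds but the weakest precondition fails.
Answer: invalid


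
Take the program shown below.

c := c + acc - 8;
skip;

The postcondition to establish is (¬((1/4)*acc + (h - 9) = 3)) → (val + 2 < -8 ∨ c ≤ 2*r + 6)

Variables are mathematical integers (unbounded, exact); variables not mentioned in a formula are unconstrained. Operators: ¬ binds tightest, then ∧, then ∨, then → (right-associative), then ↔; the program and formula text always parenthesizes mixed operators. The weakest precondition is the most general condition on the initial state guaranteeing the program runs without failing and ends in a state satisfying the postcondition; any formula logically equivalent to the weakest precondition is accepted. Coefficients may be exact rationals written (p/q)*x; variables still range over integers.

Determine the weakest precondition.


Working backward. After the program, the postcondition (¬((1/4)*acc + (h - 9) = 3)) → (val + 2 < -8 ∨ c ≤ 2*r + 6) must hold; in canonical form it is (¬((1/4)*acc + h = 12)) → (val < -10 ∨ c ≤ 2*r + 6).
Before skip: (¬((1/4)*acc + h = 12)) → (val < -10 ∨ c ≤ 2*r + 6)
Before c := c + acc - 8: (¬((1/4)*acc + h = 12)) → (val < -10 ∨ acc + c ≤ 2*r + 14)
Answer: WP = (¬((1/4)*acc + h = 12)) → (val < -10 ∨ acc + c ≤ 2*r + 14)


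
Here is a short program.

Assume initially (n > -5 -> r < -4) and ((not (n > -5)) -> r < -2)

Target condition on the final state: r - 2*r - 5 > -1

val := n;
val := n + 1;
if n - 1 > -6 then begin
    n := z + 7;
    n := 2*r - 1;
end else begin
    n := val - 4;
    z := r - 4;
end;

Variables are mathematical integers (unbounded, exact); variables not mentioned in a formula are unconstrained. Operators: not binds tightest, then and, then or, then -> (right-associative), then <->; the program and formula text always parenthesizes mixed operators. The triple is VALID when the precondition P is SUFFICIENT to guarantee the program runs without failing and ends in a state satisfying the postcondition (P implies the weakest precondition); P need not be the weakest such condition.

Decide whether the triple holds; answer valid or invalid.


Working backward. After the program, the postcondition r - 2*r - 5 > -1 must hold; in canonical form it is r < -4.
Then branch requires r < -4; else branch requires r < -4.
Before the if: (n > -5 -> r < -4) and ((not (n > -5)) -> r < -4)
Before val := n + 1: (n > -5 -> r < -4) and ((not (n > -5)) -> r < -4)
Before val := n: (n > -5 -> r < -4) and ((not (n > -5)) -> r < -4)
The weakest precondition is (n > -5 -> r < -4) and ((not (n > -5)) -> r < -4).
Check whether (n > -5 -> r < -4) and ((not (n > -5)) -> r < -2) implies it.
Countermodel: at the initial state n = -5, r = -4, the precondition holds but the weakest precondition fails.
Answer: invalid


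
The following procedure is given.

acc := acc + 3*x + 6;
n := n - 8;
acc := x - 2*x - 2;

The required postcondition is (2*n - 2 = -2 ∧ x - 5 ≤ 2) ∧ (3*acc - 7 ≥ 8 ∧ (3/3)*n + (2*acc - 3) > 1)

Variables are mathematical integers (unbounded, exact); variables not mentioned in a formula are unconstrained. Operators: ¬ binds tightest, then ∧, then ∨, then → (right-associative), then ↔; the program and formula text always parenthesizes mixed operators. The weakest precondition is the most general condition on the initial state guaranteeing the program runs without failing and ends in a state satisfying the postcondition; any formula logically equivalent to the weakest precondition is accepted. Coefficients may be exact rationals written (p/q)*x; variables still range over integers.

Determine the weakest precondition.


Working backward. After the program, the postcondition (2*n - 2 = -2 ∧ x - 5 ≤ 2) ∧ (3*acc - 7 ≥ 8 ∧ (3/3)*n + (2*acc - 3) > 1) must hold; in canonical form it is 2*n = 0 ∧ x ≤ 7 ∧ 3*acc ≥ 15 ∧ 2*acc + n > 4.
Before acc := x - 2*x - 2: 2*n = 0 ∧ x ≤ 7 ∧ 3*x ≤ -21 ∧ n > 2*x + 8
Before n := n - 8: 2*n = 16 ∧ x ≤ 7 ∧ 3*x ≤ -21 ∧ n > 2*x + 16
Before acc := acc + 3*x + 6: 2*n = 16 ∧ x ≤ 7 ∧ 3*x ≤ -21 ∧ n > 2*x + 16
Answer: WP = 2*n = 16 ∧ x ≤ 7 ∧ 3*x ≤ -21 ∧ n > 2*x + 16


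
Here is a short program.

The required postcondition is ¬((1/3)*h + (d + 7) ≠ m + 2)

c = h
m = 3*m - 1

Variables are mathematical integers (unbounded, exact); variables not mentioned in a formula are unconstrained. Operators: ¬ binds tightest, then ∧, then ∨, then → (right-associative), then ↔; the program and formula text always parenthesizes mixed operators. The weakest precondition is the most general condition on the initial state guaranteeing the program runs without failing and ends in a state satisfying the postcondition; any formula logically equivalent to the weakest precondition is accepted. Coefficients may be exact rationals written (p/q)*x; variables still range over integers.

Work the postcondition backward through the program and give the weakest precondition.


Working backward. After the program, the postcondition ¬((1/3)*h + (d + 7) ≠ m + 2) must hold; in canonical form it is ¬(d + (1/3)*h ≠ m - 5).
Before m := 3*m - 1: ¬(d + (1/3)*h ≠ 3*m - 6)
Before c := h: ¬(d + (1/3)*h ≠ 3*m - 6)
Answer: WP = ¬(d + (1/3)*h ≠ 3*m - 6)


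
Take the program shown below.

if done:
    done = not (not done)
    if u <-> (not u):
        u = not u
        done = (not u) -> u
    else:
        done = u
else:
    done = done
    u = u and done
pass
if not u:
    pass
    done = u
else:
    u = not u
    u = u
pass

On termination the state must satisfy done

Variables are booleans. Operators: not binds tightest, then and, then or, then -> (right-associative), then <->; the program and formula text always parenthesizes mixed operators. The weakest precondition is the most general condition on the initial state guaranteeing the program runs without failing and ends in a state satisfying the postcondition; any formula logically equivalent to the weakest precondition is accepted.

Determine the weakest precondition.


Working backward. After the program, done must hold.
Before skip: done
Then branch requires u; else branch requires done.
Before the if: ((not u) -> u) and (u -> done)
Before skip: ((not u) -> u) and (u -> done)
Then branch requires ((u <-> (not u)) -> ((u -> (not u)) and ((not u) -> (u -> (not u))))) and ((not (u <-> (not u))) -> ((not u) -> u)); else branch requires ((not (u and done)) -> (u and done)) and ((u and done) -> done).
Before the if: (done -> (((u <-> (not u)) -> ((u -> (not u)) and ((not u) -> (u -> (not u))))) and ((not (u <-> (not u))) -> ((not u) -> u)))) and ((not done) -> (((not (u and done)) -> (u and done)) and ((u and done) -> done)))
Answer: WP = (done -> (((u <-> (not u)) -> ((u -> (not u)) and ((not u) -> (u -> (not u))))) and ((not (u <-> (not u))) -> ((not u) -> u)))) and ((not done) -> (((not (u and done)) -> (u and done)) and ((u and done) -> done)))


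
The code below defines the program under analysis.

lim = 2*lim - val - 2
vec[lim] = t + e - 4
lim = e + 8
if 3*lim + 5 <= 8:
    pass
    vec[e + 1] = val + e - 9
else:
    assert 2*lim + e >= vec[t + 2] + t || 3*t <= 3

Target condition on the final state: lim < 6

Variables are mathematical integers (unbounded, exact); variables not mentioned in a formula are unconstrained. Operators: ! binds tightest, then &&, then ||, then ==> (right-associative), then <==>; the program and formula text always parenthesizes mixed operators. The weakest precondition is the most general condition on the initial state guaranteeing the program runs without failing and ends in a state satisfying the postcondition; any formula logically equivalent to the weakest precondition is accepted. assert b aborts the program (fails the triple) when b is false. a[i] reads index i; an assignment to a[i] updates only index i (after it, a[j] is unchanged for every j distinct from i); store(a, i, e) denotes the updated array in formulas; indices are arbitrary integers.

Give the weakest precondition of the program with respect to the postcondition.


Working backward. After the program, lim < 6 must hold.
Then branch requires lim < 6; else branch requires (e + 2*lim >= vec[t + 2] + t || 3*t <= 3) && lim < 6.
Before the if: (3*lim <= 3 ==> lim < 6) && ((!(3*lim <= 3)) ==> ((e + 2*lim >= vec[t + 2] + t || 3*t <= 3) && lim < 6))
Before lim := e + 8: (3*e <= -21 ==> e < -2) && ((!(3*e <= -21)) ==> ((3*e >= vec[t + 2] + t - 16 || 3*t <= 3) && e < -2))
Before vec[lim] := t + e - 4: (3*e <= -21 ==> e < -2) && ((!(3*e <= -21)) ==> ((3*e >= store(vec, lim, e + t - 4)[t + 2] + t - 16 || 3*t <= 3) && e < -2))
Before lim := 2*lim - val - 2: (3*e <= -21 ==> e < -2) && ((!(3*e <= -21)) ==> ((3*e >= store(vec, 2*lim - val - 2, e + t - 4)[t + 2] + t - 16 || 3*t <= 3) && e < -2))
Answer: WP = (3*e <= -21 ==> e < -2) && ((!(3*e <= -21)) ==> ((3*e >= store(vec, 2*lim - val - 2, e + t - 4)[t + 2] + t - 16 || 3*t <= 3) && e < -2))


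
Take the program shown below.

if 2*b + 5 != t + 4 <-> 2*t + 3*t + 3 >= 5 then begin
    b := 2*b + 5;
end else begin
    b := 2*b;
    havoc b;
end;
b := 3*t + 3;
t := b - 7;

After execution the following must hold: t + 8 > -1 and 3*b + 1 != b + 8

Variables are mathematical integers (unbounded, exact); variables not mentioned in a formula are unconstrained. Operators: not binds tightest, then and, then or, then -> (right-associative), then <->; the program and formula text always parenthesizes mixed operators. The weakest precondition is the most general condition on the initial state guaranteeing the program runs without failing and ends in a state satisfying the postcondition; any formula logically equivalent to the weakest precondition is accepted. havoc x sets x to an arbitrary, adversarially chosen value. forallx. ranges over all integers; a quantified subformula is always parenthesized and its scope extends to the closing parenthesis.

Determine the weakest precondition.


Working backward. After the program, the postcondition t + 8 > -1 and 3*b + 1 != b + 8 must hold; in canonical form it is t > -9 and 2*b != 7.
Before t := b - 7: b > -2 and 2*b != 7
Before b := 3*t + 3: 3*t > -5 and 6*t != 1
Then branch requires 3*t > -5 and 6*t != 1; else branch requires 3*t > -5 and 6*t != 1.
Before the if: ((2*b != t - 1 <-> 5*t >= 2) -> (3*t > -5 and 6*t != 1)) and ((not (2*b != t - 1 <-> 5*t >= 2)) -> (3*t > -5 and 6*t != 1))
Answer: WP = ((2*b != t - 1 <-> 5*t >= 2) -> (3*t > -5 and 6*t != 1)) and ((not (2*b != t - 1 <-> 5*t >= 2)) -> (3*t > -5 and 6*t != 1))


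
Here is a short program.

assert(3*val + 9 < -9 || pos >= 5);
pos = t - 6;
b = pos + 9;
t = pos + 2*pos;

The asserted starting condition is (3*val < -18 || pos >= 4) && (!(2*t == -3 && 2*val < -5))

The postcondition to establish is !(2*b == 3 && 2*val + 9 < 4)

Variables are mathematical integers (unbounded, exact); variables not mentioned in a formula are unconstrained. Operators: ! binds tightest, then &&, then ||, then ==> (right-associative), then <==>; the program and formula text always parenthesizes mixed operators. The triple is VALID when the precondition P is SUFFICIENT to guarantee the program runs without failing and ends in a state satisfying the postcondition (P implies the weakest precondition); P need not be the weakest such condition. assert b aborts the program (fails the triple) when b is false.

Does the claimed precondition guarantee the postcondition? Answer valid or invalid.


Working backward. After the program, the postcondition !(2*b == 3 && 2*val + 9 < 4) must hold; in canonical form it is !(2*b == 3 && 2*val < -5).
Before t := pos + 2*pos: !(2*b == 3 && 2*val < -5)
Before b := pos + 9: !(2*pos == -15 && 2*val < -5)
Before pos := t - 6: !(2*t == -3 && 2*val < -5)
Before assert 3*val + 9 < -9 || pos >= 5: (3*val < -18 || pos >= 5) && (!(2*t == -3 && 2*val < -5))
The weakest precondition is (3*val < -18 || pos >= 5) && (!(2*t == -3 && 2*val < -5)).
Check whether (3*val < -18 || pos >= 4) && (!(2*t == -3 && 2*val < -5)) implies it.
Countermodel: at the initial state pos = 4, t = 0, val = -6, the precondition holds but the weakest precondition fails.
Answer: invalid


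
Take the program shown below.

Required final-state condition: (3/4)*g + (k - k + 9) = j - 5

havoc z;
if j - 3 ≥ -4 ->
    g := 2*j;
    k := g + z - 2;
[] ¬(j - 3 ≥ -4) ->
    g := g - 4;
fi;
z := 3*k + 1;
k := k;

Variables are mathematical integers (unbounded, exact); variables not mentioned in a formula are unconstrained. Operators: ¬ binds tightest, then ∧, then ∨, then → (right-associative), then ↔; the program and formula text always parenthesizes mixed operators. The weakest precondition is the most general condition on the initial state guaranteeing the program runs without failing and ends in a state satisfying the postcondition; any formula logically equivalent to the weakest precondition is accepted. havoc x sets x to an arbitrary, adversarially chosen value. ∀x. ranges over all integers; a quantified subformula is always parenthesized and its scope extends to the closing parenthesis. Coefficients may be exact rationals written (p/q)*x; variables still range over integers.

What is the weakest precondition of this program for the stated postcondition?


Working backward. After the program, the postcondition (3/4)*g + (k - k + 9) = j - 5 must hold; in canonical form it is (3/4)*g = j - 14.
Before k := k: (3/4)*g = j - 14
Before z := 3*k + 1: (3/4)*g = j - 14
Then branch requires (1/2)*j = -14; else branch requires (3/4)*g = j - 11.
Before the if: (j ≥ -1 → (1/2)*j = -14) ∧ ((¬(j ≥ -1)) → (3/4)*g = j - 11)
Before havoc z: (j ≥ -1 → (1/2)*j = -14) ∧ ((¬(j ≥ -1)) → (3/4)*g = j - 11)
Answer: WP = (j ≥ -1 → (1/2)*j = -14) ∧ ((¬(j ≥ -1)) → (3/4)*g = j - 11)


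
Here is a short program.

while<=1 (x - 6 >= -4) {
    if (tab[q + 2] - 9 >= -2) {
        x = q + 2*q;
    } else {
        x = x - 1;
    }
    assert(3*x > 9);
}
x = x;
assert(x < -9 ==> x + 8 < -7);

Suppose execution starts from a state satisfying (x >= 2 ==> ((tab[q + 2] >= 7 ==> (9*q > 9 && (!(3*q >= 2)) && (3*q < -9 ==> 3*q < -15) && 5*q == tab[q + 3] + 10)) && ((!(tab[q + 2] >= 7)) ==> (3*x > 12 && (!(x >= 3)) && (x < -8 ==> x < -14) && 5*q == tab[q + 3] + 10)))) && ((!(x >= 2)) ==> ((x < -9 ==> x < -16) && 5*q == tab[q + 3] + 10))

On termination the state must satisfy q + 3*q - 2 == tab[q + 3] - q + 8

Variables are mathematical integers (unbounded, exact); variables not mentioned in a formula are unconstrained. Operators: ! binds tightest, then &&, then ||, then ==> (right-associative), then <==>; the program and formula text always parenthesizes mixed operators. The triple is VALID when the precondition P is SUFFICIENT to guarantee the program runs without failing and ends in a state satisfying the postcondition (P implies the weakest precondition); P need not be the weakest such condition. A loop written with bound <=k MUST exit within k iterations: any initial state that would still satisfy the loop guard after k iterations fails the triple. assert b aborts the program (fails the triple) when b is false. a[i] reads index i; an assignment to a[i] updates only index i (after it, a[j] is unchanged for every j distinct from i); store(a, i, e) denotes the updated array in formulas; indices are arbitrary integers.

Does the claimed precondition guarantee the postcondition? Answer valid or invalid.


Working backward. After the program, the postcondition q + 3*q - 2 == tab[q + 3] - q + 8 must hold; in canonical form it is 5*q == tab[q + 3] + 10.
Before assert x < -9 ==> x + 8 < -7: (x < -9 ==> x < -15) && 5*q == tab[q + 3] + 10
Before x := x: (x < -9 ==> x < -15) && 5*q == tab[q + 3] + 10
Before the loop (bound <=1), unroll the exhaustion recursion (WP_0 = exit-now case; WP_j = one more guarded iteration, up to j = 1):
  WP_0: (!(x >= 2)) && (x < -9 ==> x < -15) && 5*q == tab[q + 3] + 10
  WP_1: (x >= 2 ==> ((tab[q + 2] >= 7 ==> (9*q > 9 && (!(3*q >= 2)) && (3*q < -9 ==> 3*q < -15) && 5*q == tab[q + 3] + 10)) && ((!(tab[q + 2] >= 7)) ==> (3*x > 12 && (!(x >= 3)) && (x < -8 ==> x < -14) && 5*q == tab[q + 3] + 10)))) && ((!(x >= 2)) ==> ((x < -9 ==> x < -15) && 5*q == tab[q + 3] + 10))
So before the loop: (x >= 2 ==> ((tab[q + 2] >= 7 ==> (9*q > 9 && (!(3*q >= 2)) && (3*q < -9 ==> 3*q < -15) && 5*q == tab[q + 3] + 10)) && ((!(tab[q + 2] >= 7)) ==> (3*x > 12 && (!(x >= 3)) && (x < -8 ==> x < -14) && 5*q == tab[q + 3] + 10)))) && ((!(x >= 2)) ==> ((x < -9 ==> x < -15) && 5*q == tab[q + 3] + 10))
The weakest precondition is (x >= 2 ==> ((tab[q + 2] >= 7 ==> (9*q > 9 && (!(3*q >= 2)) && (3*q < -9 ==> 3*q < -15) && 5*q == tab[q + 3] + 10)) && ((!(tab[q + 2] >= 7)) ==> (3*x > 12 && (!(x >= 3)) && (x < -8 ==> x < -14) && 5*q == tab[q + 3] + 10)))) && ((!(x >= 2)) ==> ((x < -9 ==> x < -15) && 5*q == tab[q + 3] + 10)).
Check whether (x >= 2 ==> ((tab[q + 2] >= 7 ==> (9*q > 9 && (!(3*q >= 2)) && (3*q < -9 ==> 3*q < -15) && 5*q == tab[q + 3] + 10)) && ((!(tab[q + 2] >= 7)) ==> (3*x > 12 && (!(x >= 3)) && (x < -8 ==> x < -14) && 5*q == tab[q + 3] + 10)))) && ((!(x >= 2)) ==> ((x < -9 ==> x < -16) && 5*q == tab[q + 3] + 10)) implies it.
Every state satisfying the precondition satisfies the weakest precondition: the implication holds.
Answer: valid
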